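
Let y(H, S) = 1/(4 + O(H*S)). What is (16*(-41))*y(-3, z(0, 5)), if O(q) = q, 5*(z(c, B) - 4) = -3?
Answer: 3280/31 ≈ 105.81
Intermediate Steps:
z(c, B) = 17/5 (z(c, B) = 4 + (⅕)*(-3) = 4 - ⅗ = 17/5)
y(H, S) = 1/(4 + H*S)
(16*(-41))*y(-3, z(0, 5)) = (16*(-41))/(4 - 3*17/5) = -656/(4 - 51/5) = -656/(-31/5) = -656*(-5/31) = 3280/31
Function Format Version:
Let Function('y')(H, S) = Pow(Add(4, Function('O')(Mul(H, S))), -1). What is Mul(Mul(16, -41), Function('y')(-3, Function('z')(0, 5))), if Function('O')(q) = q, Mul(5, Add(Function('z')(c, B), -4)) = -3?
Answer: Rational(3280, 31) ≈ 105.81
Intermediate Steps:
Function('z')(c, B) = Rational(17, 5) (Function('z')(c, B) = Add(4, Mul(Rational(1, 5), -3)) = Add(4, Rational(-3, 5)) = Rational(17, 5))
Function('y')(H, S) = Pow(Add(4, Mul(H, S)), -1)
Mul(Mul(16, -41), Function('y')(-3, Function('z')(0, 5))) = Mul(Mul(16, -41), Pow(Add(4, Mul(-3, Rational(17, 5))), -1)) = Mul(-656, Pow(Add(4, Rational(-51, 5)), -1)) = Mul(-656, Pow(Rational(-31, 5), -1)) = Mul(-656, Rational(-5, 31)) = Rational(3280, 31)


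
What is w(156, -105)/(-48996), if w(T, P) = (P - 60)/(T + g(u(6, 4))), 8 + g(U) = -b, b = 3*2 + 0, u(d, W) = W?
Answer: 55/2319144 ≈ 2.3716e-5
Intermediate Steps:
b = 6 (b = 6 + 0 = 6)
g(U) = -14 (g(U) = -8 - 1*6 = -8 - 6 = -14)
w(T, P) = (-60 + P)/(-14 + T) (w(T, P) = (P - 60)/(T - 14) = (-60 + P)/(-14 + T))
w(156, -105)/(-48996) = ((-60 - 105)/(-14 + 156))/(-48996) = (-165/142)*(-1/48996) = ((1/142)*(-165))*(-1/48996) = -165/142*(-1/48996) = 55/2319144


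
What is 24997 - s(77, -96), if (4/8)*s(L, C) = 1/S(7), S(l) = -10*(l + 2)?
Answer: 1124866/45 ≈ 24997.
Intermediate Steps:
S(l) = -20 - 10*l (S(l) = -10*(2 + l) = -20 - 10*l)
s(L, C) = -1/45 (s(L, C) = 2/(-20 - 10*7) = 2/(-20 - 70) = 2/(-90) = 2*(-1/90) = -1/45)
24997 - s(77, -96) = 24997 - 1*(-1/45) = 24997 + 1/45 = 1124866/45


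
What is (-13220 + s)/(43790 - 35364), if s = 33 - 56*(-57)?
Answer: -9995/8426 ≈ -1.1862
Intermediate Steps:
s = 3225 (s = 33 + 3192 = 3225)
(-13220 + s)/(43790 - 35364) = (-13220 + 3225)/(43790 - 35364) = -9995/8426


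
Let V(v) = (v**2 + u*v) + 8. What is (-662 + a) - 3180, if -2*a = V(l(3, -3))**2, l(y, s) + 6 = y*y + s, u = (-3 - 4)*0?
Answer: -3874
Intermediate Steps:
u = 0 (u = -7*0 = 0)
l(y, s) = -6 + s + y**2 (l(y, s) = -6 + (y*y + s) = -6 + (y**2 + s) = -6 + (s + y**2) = -6 + s + y**2)
V(v) = 8 + v**2 (V(v) = (v**2 + 0*v) + 8 = (v**2 + 0) + 8 = v**2 + 8 = 8 + v**2)
a = -32 (a = -(8 + (-6 - 3 + 3**2)**2)**2/2 = -(8 + (-6 - 3 + 9)**2)**2/2 = -(8 + 0**2)**2/2 = -(8 + 0)**2/2 = -1/2*8**2 = -1/2*64 = -32)
(-662 + a) - 3180 = (-662 - 32) - 3180 = -694 - 3180 = -3874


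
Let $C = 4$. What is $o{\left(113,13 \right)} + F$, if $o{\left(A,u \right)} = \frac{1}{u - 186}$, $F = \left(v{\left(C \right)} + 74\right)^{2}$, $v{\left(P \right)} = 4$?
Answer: $\frac{1052531}{173} \approx 6084.0$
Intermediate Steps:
$F = 6084$ ($F = \left(4 + 74\right)^{2} = 78^{2} = 6084$)
$o{\left(A,u \right)} = \frac{1}{-186 + u}$
$o{\left(113,13 \right)} + F = \frac{1}{-186 + 13} + 6084 = \frac{1}{-173} + 6084 = - \frac{1}{173} + 6084 = \frac{1052531}{173}$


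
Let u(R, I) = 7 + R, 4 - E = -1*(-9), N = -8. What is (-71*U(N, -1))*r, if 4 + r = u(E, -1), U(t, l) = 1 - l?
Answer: 284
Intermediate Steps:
E = -5 (E = 4 - (-1)*(-9) = 4 - 1*9 = 4 - 9 = -5)
r = -2 (r = -4 + (7 - 5) = -4 + 2 = -2)
(-71*U(N, -1))*r = -71*(1 - 1*(-1))*(-2) = -71*(1 + 1)*(-2) = -71*2*(-2) = -142*(-2) = 284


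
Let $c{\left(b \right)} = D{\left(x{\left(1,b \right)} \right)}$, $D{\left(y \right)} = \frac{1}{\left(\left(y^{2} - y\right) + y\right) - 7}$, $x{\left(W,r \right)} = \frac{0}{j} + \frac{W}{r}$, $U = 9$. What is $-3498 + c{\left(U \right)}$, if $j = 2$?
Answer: $- \frac{1979949}{566} \approx -3498.1$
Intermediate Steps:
$x{\left(W,r \right)} = \frac{W}{r}$ ($x{\left(W,r \right)} = \frac{0}{2} + \frac{W}{r} = 0 \cdot \frac{1}{2} + \frac{W}{r} = 0 + \frac{W}{r} = \frac{W}{r}$)
$D{\left(y \right)} = \frac{1}{-7 + y^{2}}$ ($D{\left(y \right)} = \frac{1}{y^{2} - 7} = \frac{1}{-7 + y^{2}}$)
$c{\left(b \right)} = \frac{1}{-7 + \frac{1}{b^{2}}}$ ($c{\left(b \right)} = \frac{1}{-7 + \left(1 \frac{1}{b}\right)^{2}} = \frac{1}{-7 + \left(\frac{1}{b}\right)^{2}} = \frac{1}{-7 + \frac{1}{b^{2}}}$)
$-3498 + c{\left(U \right)} = -3498 - \frac{9^{2}}{-1 + 7 \cdot 9^{2}} = -3498 - \frac{81}{-1 + 7 \cdot 81} = -3498 - \frac{81}{-1 + 567} = -3498 - \frac{81}{566} = - \frac{1979949}{566}$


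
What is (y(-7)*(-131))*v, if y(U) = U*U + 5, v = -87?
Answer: 615438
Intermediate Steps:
y(U) = 5 + U**2 (y(U) = U**2 + 5 = 5 + U**2)
(y(-7)*(-131))*v = ((5 + (-7)**2)*(-131))*(-87) = ((5 + 49)*(-131))*(-87) = (54*(-131))*(-87) = -7074*(-87) = 615438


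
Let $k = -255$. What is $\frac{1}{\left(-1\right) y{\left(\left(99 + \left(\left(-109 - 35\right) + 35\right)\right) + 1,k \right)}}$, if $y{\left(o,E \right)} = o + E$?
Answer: $\frac{1}{264} \approx 0.0037879$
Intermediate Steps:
$y{\left(o,E \right)} = E + o$
$\frac{1}{\left(-1\right) y{\left(\left(99 + \left(\left(-109 - 35\right) + 35\right)\right) + 1,k \right)}} = \frac{1}{\left(-1\right) \left(-255 + \left(\left(99 + \left(\left(-109 - 35\right) + 35\right)\right) + 1\right)\right)} = \frac{1}{\left(-1\right) \left(-255 + \left(\left(99 + \left(-144 + 35\right)\right) + 1\right)\right)} = \frac{1}{\left(-1\right) \left(-255 + \left(\left(99 - 109\right) + 1\right)\right)} = \frac{1}{\left(-1\right) \left(-255 + \left(-10 + 1\right)\right)} = \frac{1}{\left(-1\right) \left(-255 - 9\right)} = \frac{1}{\left(-1\right) \left(-264\right)} = \frac{1}{264}$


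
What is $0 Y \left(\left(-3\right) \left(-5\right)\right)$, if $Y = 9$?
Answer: $0$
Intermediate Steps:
$0 Y \left(\left(-3\right) \left(-5\right)\right) = 0 \cdot 9 \left(\left(-3\right) \left(-5\right)\right) = 0 \cdot 15 = 0$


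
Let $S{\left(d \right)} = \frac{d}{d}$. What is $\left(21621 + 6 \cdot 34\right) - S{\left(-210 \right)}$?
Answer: $21824$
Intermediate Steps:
$S{\left(d \right)} = 1$
$\left(21621 + 6 \cdot 34\right) - S{\left(-210 \right)} = \left(21621 + 6 \cdot 34\right) - 1 = \left(21621 + 204\right) - 1 = 21825 - 1 = 21824$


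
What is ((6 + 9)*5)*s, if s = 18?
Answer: 1350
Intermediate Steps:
((6 + 9)*5)*s = ((6 + 9)*5)*18 = (15*5)*18 = 75*18 = 1350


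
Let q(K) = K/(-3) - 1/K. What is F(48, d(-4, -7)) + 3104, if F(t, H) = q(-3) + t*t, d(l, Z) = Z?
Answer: 16228/3 ≈ 5409.3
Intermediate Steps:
q(K) = -1/K - K/3 (q(K) = K*(-⅓) - 1/K = -K/3 - 1/K = -1/K - K/3)
F(t, H) = 4/3 + t² (F(t, H) = (-1/(-3) - ⅓*(-3)) + t*t = (-1*(-⅓) + 1) + t² = (⅓ + 1) + t² = 4/3 + t²)
F(48, d(-4, -7)) + 3104 = (4/3 + 48²) + 3104 = (4/3 + 2304) + 3104 = 6916/3 + 3104 = 16228/3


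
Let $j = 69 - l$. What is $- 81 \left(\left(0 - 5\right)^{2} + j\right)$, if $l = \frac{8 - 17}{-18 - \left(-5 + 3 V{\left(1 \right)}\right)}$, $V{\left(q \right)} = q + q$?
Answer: $- \frac{143937}{19} \approx -7575.6$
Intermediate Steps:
$V{\left(q \right)} = 2 q$
$l = \frac{9}{19}$ ($l = \frac{8 - 17}{-18 + \left(5 - 3 \cdot 2 \cdot 1\right)} = - \frac{9}{-18 + \left(5 - 6\right)} = - \frac{9}{-18 - 1} = - \frac{9}{-19} = \left(-9\right) \left(- \frac{1}{19}\right) = \frac{9}{19} \approx 0.47368$)
$j = \frac{1302}{19}$ ($j = 69 - \frac{9}{19} = \frac{1302}{19} \approx 68.526$)
$- 81 \left(\left(0 - 5\right)^{2} + j\right) = - 81 \left(\left(0 - 5\right)^{2} + \frac{1302}{19}\right) = - 81 \left(\left(-5\right)^{2} + \frac{1302}{19}\right) = - 81 \left(25 + \frac{1302}{19}\right) = \left(-81\right) \frac{1777}{19} = - \frac{143937}{19}$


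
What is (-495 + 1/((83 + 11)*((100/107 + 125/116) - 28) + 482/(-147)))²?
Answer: 1220197951630736501056929/4979883424839388081 ≈ 2.4503e+5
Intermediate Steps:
(-495 + 1/((83 + 11)*((100/107 + 125/116) - 28) + 482/(-147)))² = (-495 + 1/(94*((100*(1/107) + 125*(1/116)) - 28) + 482*(-1/147)))² = (-495 + 1/(94*((100/107 + 125/116) - 28) - 482/147))² = (-495 + 1/(94*(24975/12412 - 28) - 482/147))² = (-495 + 1/(94*(-322561/12412) - 482/147))² = (-495 + 1/(-15160367/6206 - 482/147))² = (-495 + 1/(-2231565241/912282))² = (-495 - 912282/2231565241)² = (-1104625706577/2231565241)² = 1220197951630736501056929/4979883424839388081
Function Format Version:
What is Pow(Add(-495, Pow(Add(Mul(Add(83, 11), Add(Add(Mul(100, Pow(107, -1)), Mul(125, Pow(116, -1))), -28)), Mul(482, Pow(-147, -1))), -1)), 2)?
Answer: Rational(1220197951630736501056929, 4979883424839388081) ≈ 2.4503e+5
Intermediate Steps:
Pow(Add(-495, Pow(Add(Mul(Add(83, 11), Add(Add(Mul(100, Pow(107, -1)), Mul(125, Pow(116, -1))), -28)), Mul(482, Pow(-147, -1))), -1)), 2) = Pow(Add(-495, Pow(Add(Mul(94, Add(Add(Mul(100, Rational(1, 107)), Mul(125, Rational(1, 116))), -28)), Mul(482, Rational(-1, 147))), -1)), 2) = Pow(Add(-495, Pow(Add(Mul(94, Add(Add(Rational(100, 107), Rational(125, 116)), -28)), Rational(-482, 147)), -1)), 2) = Pow(Add(-495, Pow(Add(Mul(94, Add(Rational(24975, 12412), -28)), Rational(-482, 147)), -1)), 2) = Pow(Add(-495, Pow(Add(Mul(94, Rational(-322561, 12412)), Rational(-482, 147)), -1)), 2) = Pow(Add(-495, Pow(Add(Rational(-15160367, 6206), Rational(-482, 147)), -1)), 2) = Pow(Add(-495, Pow(Rational(-2231565241, 912282), -1)), 2) = Pow(Add(-495, Rational(-912282, 2231565241)), 2) = Pow(Rational(-1104625706577, 2231565241), 2) = Rational(1220197951630736501056929, 4979883424839388081)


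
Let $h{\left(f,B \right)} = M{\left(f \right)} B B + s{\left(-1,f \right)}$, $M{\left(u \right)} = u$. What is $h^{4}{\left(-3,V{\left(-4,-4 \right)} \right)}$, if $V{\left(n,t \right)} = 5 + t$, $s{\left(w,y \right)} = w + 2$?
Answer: $16$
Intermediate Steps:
$s{\left(w,y \right)} = 2 + w$
$h{\left(f,B \right)} = 1 + f B^{2}$ ($h{\left(f,B \right)} = f B B + \left(2 - 1\right) = B f B + 1 = f B^{2} + 1 = 1 + f B^{2}$)
$h^{4}{\left(-3,V{\left(-4,-4 \right)} \right)} = \left(1 - 3 \left(5 - 4\right)^{2}\right)^{4} = \left(1 - 3 \cdot 1^{2}\right)^{4} = \left(1 - 3\right)^{4} = \left(-2\right)^{4} = 16$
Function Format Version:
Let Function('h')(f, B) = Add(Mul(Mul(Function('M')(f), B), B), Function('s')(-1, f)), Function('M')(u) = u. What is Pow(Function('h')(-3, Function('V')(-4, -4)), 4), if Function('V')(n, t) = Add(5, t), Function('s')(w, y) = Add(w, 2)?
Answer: 16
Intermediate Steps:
Function('s')(w, y) = Add(2, w)
Function('h')(f, B) = Add(1, Mul(f, Pow(B, 2))) (Function('h')(f, B) = Add(Mul(Mul(f, B), B), Add(2, -1)) = Add(Mul(Mul(B, f), B), 1) = Add(Mul(f, Pow(B, 2)), 1) = Add(1, Mul(f, Pow(B, 2))))
Pow(Function('h')(-3, Function('V')(-4, -4)), 4) = Pow(Add(1, Mul(-3, Pow(Add(5, -4), 2))), 4) = Pow(Add(1, Mul(-3, Pow(1, 2))), 4) = Pow(Add(1, Mul(-3, 1)), 4) = Pow(Add(1, -3), 4) = Pow(-2, 4) = 16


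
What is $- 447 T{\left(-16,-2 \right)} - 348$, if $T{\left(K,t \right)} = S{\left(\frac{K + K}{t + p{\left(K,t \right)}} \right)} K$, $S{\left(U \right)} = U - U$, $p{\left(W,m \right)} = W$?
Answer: $-348$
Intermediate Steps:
$S{\left(U \right)} = 0$
$T{\left(K,t \right)} = 0$ ($T{\left(K,t \right)} = 0 K = 0$)
$- 447 T{\left(-16,-2 \right)} - 348 = \left(-447\right) 0 - 348 = 0 - 348 = -348$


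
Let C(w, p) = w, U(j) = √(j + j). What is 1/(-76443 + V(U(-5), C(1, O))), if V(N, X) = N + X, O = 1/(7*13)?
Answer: -38221/2921689687 - I*√10/5843379374 ≈ -1.3082e-5 - 5.4117e-10*I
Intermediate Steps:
U(j) = √2*√j (U(j) = √(2*j) = √2*√j)
O = 1/91 (O = (⅐)*(1/13) = 1/91 ≈ 0.010989)
1/(-76443 + V(U(-5), C(1, O))) = 1/(-76443 + (√2*√(-5) + 1)) = 1/(-76443 + (√2*(I*√5) + 1)) = 1/(-76443 + (I*√10 + 1)) = 1/(-76443 + (1 + I*√10)) = 1/(-76442 + I*√10)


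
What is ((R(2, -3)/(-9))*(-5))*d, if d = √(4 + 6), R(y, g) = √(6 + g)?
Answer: 5*√30/9 ≈ 3.0429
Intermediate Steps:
d = √10 ≈ 3.1623
((R(2, -3)/(-9))*(-5))*d = ((√(6 - 3)/(-9))*(-5))*√10 = ((√3*(-⅑))*(-5))*√10 = (-√3/9*(-5))*√10 = (5*√3/9)*√10 = 5*√30/9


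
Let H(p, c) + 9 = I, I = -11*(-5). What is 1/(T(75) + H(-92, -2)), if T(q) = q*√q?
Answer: -46/419759 + 375*√3/419759 ≈ 0.0014378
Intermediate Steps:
T(q) = q^(3/2)
I = 55
H(p, c) = 46 (H(p, c) = -9 + 55 = 46)
1/(T(75) + H(-92, -2)) = 1/(75^(3/2) + 46) = 1/(375*√3 + 46) = 1/(46 + 375*√3)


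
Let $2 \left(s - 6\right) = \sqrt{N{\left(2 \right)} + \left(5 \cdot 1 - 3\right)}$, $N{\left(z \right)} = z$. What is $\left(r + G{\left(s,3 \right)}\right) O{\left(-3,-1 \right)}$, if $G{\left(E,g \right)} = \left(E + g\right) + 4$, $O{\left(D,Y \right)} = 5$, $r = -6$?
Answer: $40$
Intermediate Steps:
$s = 7$ ($s = 6 + \frac{\sqrt{2 + \left(5 \cdot 1 - 3\right)}}{2} = 6 + \frac{\sqrt{2 + \left(5 - 3\right)}}{2} = 6 + \frac{\sqrt{2 + 2}}{2} = 6 + \frac{\sqrt{4}}{2} = 6 + \frac{1}{2} \cdot 2 = 6 + 1 = 7$)
$G{\left(E,g \right)} = 4 + E + g$
$\left(r + G{\left(s,3 \right)}\right) O{\left(-3,-1 \right)} = \left(-6 + \left(4 + 7 + 3\right)\right) 5 = \left(-6 + 14\right) 5 = 8 \cdot 5 = 40$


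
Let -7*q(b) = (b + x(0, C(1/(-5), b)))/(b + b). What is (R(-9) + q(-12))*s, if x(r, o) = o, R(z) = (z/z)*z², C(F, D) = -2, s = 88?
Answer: 21362/3 ≈ 7120.7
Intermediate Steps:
R(z) = z² (R(z) = 1*z² = z²)
q(b) = -(-2 + b)/(14*b) (q(b) = -(b - 2)/(7*(b + b)) = -(-2 + b)/(7*(2*b)) = -(-2 + b)*1/(2*b)/7 = -(-2 + b)/(14*b))
(R(-9) + q(-12))*s = ((-9)² + (1/14)*(2 - 1*(-12))/(-12))*88 = (81 + (1/14)*(-1/12)*(2 + 12))*88 = (81 + (1/14)*(-1/12)*14)*88 = (81 - 1/12)*88 = (971/12)*88 = 21362/3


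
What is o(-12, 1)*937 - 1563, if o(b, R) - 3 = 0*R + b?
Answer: -9996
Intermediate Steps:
o(b, R) = 3 + b (o(b, R) = 3 + (0*R + b) = 3 + (0 + b) = 3 + b)
o(-12, 1)*937 - 1563 = (3 - 12)*937 - 1563 = -9*937 - 1563 = -8433 - 1563 = -9996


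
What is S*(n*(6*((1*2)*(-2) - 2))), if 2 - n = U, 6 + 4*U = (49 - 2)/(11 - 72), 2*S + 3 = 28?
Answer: -202725/122 ≈ -1661.7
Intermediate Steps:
S = 25/2 (S = -3/2 + (½)*28 = -3/2 + 14 = 25/2 ≈ 12.500)
U = -413/244 (U = -3/2 + ((49 - 2)/(11 - 72))/4 = -3/2 + (47/(-61))/4 = -3/2 + (47*(-1/61))/4 = -3/2 + (¼)*(-47/61) = -3/2 - 47/244 = -413/244 ≈ -1.6926)
n = 901/244 (n = 2 - 1*(-413/244) = 2 + 413/244 = 901/244 ≈ 3.6926)
S*(n*(6*((1*2)*(-2) - 2))) = 25*(901*(6*((1*2)*(-2) - 2))/244)/2 = 25*(901*(6*(2*(-2) - 2))/244)/2 = 25*(901*(6*(-4 - 2))/244)/2 = 25*(901*(6*(-6))/244)/2 = 25*((901/244)*(-36))/2 = (25/2)*(-8109/61) = -202725/122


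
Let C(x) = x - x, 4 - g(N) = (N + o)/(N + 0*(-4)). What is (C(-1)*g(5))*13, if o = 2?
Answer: 0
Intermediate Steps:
g(N) = 4 - (2 + N)/N (g(N) = 4 - (N + 2)/(N + 0*(-4)) = 4 - (2 + N)/(N + 0) = 4 - (2 + N)/N)
C(x) = 0
(C(-1)*g(5))*13 = (0*(3 - 2/5))*13 = (0*(3 - 2*⅕))*13 = (0*(3 - ⅖))*13 = (0*(13/5))*13 = 0*13 = 0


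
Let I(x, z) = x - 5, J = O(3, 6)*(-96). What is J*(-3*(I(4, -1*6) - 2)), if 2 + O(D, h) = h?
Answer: -3456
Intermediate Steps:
O(D, h) = -2 + h
J = -384 (J = (-2 + 6)*(-96) = 4*(-96) = -384)
I(x, z) = -5 + x
J*(-3*(I(4, -1*6) - 2)) = -(-1152)*((-5 + 4) - 2) = -(-1152)*(-1 - 2) = -(-1152)*(-3) = -384*9 = -3456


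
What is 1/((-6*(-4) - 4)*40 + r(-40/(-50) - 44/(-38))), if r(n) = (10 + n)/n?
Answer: 93/74968 ≈ 0.0012405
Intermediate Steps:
r(n) = (10 + n)/n
1/((-6*(-4) - 4)*40 + r(-40/(-50) - 44/(-38))) = 1/((-6*(-4) - 4)*40 + (10 + (-40/(-50) - 44/(-38)))/(-40/(-50) - 44/(-38))) = 1/((24 - 4)*40 + (10 + (-40*(-1/50) - 44*(-1/38)))/(-40*(-1/50) - 44*(-1/38))) = 1/(20*40 + (10 + (⅘ + 22/19))/(⅘ + 22/19)) = 1/(800 + (10 + 186/95)/(186/95)) = 1/(800 + (95/186)*(1136/95)) = 1/(800 + 568/93) = 1/(74968/93) = 93/74968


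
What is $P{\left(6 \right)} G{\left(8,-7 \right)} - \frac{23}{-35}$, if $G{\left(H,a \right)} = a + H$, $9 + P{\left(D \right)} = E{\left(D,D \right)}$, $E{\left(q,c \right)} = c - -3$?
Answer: $\frac{23}{35} \approx 0.65714$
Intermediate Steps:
$E{\left(q,c \right)} = 3 + c$ ($E{\left(q,c \right)} = c + 3 = 3 + c$)
$P{\left(D \right)} = -6 + D$ ($P{\left(D \right)} = -9 + \left(3 + D\right) = -6 + D$)
$G{\left(H,a \right)} = H + a$
$P{\left(6 \right)} G{\left(8,-7 \right)} - \frac{23}{-35} = \left(-6 + 6\right) \left(8 - 7\right) - \frac{23}{-35} = 0 \cdot 1 - - \frac{23}{35} = 0 + \frac{23}{35} = \frac{23}{35}$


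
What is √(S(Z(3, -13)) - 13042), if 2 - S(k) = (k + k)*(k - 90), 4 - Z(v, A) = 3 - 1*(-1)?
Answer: 4*I*√815 ≈ 114.19*I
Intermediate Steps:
Z(v, A) = 0 (Z(v, A) = 4 - (3 - 1*(-1)) = 4 - (3 + 1) = 4 - 1*4 = 4 - 4 = 0)
S(k) = 2 - 2*k*(-90 + k) (S(k) = 2 - (k + k)*(k - 90) = 2 - 2*k*(-90 + k))
√(S(Z(3, -13)) - 13042) = √((2 - 2*0² + 180*0) - 13042) = √((2 - 2*0 + 0) - 13042) = √((2 + 0 + 0) - 13042) = √(2 - 13042) = √(-13040) = 4*I*√815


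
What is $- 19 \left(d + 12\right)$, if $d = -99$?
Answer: $1653$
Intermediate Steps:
$- 19 \left(d + 12\right) = - 19 \left(-99 + 12\right) = \left(-19\right) \left(-87\right) = 1653$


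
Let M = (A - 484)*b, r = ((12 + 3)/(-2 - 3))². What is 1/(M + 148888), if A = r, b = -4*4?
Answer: 1/156488 ≈ 6.3903e-6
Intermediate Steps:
b = -16
r = 9 (r = (15/(-5))² = (15*(-⅕))² = (-3)² = 9)
A = 9
M = 7600 (M = (9 - 484)*(-16) = -475*(-16) = 7600)
1/(M + 148888) = 1/(7600 + 148888) = 1/156488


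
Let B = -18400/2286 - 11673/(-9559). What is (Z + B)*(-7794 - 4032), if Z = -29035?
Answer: 416944264301784/1213993 ≈ 3.4345e+8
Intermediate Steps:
B = -74600561/10925937 (B = -18400*1/2286 - 11673*(-1/9559) = -9200/1143 + 11673/9559 = -74600561/10925937 ≈ -6.8278)
(Z + B)*(-7794 - 4032) = (-29035 - 74600561/10925937)*(-7794 - 4032) = -317309181356/10925937*(-11826) = 416944264301784/1213993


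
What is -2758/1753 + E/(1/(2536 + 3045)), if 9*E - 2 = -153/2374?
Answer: 44896222907/37454598 ≈ 1198.7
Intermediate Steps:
E = 4595/21366 (E = 2/9 + (-153/2374)/9 = 2/9 + (-153*1/2374)/9 = 2/9 + (1/9)*(-153/2374) = 2/9 - 17/2374 = 4595/21366 ≈ 0.21506)
-2758/1753 + E/(1/(2536 + 3045)) = -2758/1753 + 4595/(21366*(1/(2536 + 3045))) = -2758*1/1753 + 4595/(21366*(1/5581)) = -2758/1753 + 4595/(21366*(1/5581)) = -2758/1753 + (4595/21366)*5581 = -2758/1753 + 25644695/21366 = 44896222907/37454598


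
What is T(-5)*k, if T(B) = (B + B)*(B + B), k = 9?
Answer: 900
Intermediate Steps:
T(B) = 4*B² (T(B) = (2*B)*(2*B) = 4*B²)
T(-5)*k = (4*(-5)²)*9 = (4*25)*9 = 100*9 = 900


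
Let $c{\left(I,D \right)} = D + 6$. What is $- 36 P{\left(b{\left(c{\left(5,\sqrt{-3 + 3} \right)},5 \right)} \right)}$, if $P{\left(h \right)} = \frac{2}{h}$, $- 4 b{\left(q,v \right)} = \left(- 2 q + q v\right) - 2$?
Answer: $18$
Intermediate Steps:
$c{\left(I,D \right)} = 6 + D$
$b{\left(q,v \right)} = \frac{1}{2} + \frac{q}{2} - \frac{q v}{4}$ ($b{\left(q,v \right)} = - \frac{\left(- 2 q + q v\right) - 2}{4} = - \frac{-2 - 2 q + q v}{4} = \frac{1}{2} + \frac{q}{2} - \frac{q v}{4}$)
$- 36 P{\left(b{\left(c{\left(5,\sqrt{-3 + 3} \right)},5 \right)} \right)} = - 36 \frac{2}{\frac{1}{2} + \frac{6 + \sqrt{-3 + 3}}{2} - \frac{1}{4} \left(6 + \sqrt{-3 + 3}\right) 5} = - 36 \frac{2}{\frac{1}{2} + \frac{6 + \sqrt{0}}{2} - \frac{1}{4} \left(6 + \sqrt{0}\right) 5} = - 36 \frac{2}{\frac{1}{2} + \frac{6 + 0}{2} - \frac{1}{4} \left(6 + 0\right) 5} = - 36 \frac{2}{\frac{1}{2} + \frac{1}{2} \cdot 6 - \frac{3}{2} \cdot 5} = - 36 \frac{2}{\frac{1}{2} + 3 - \frac{15}{2}} = - 36 \frac{2}{-4} = - 36 \cdot 2 \left(- \frac{1}{4}\right) = \left(-36\right) \left(- \frac{1}{2}\right) = 18$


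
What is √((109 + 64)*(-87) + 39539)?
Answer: 2*√6122 ≈ 156.49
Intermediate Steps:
√((109 + 64)*(-87) + 39539) = √(173*(-87) + 39539) = √(-15051 + 39539) = √24488 = 2*√6122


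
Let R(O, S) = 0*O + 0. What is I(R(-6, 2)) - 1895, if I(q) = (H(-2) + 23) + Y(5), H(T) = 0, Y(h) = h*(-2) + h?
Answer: -1877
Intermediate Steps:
R(O, S) = 0 (R(O, S) = 0 + 0 = 0)
Y(h) = -h (Y(h) = -2*h + h = -h)
I(q) = 18 (I(q) = (0 + 23) - 1*5 = 23 - 5 = 18)
I(R(-6, 2)) - 1895 = 18 - 1895 = -1877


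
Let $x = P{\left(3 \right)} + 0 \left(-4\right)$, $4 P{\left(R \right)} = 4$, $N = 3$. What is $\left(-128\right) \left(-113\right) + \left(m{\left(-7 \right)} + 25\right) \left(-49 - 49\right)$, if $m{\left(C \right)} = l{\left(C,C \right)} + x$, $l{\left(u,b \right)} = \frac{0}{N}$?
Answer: $11916$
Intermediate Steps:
$P{\left(R \right)} = 1$ ($P{\left(R \right)} = \frac{1}{4} \cdot 4 = 1$)
$l{\left(u,b \right)} = 0$ ($l{\left(u,b \right)} = \frac{0}{3} = 0 \cdot \frac{1}{3} = 0$)
$x = 1$ ($x = 1 + 0 \left(-4\right) = 1 + 0 = 1$)
$m{\left(C \right)} = 1$ ($m{\left(C \right)} = 0 + 1 = 1$)
$\left(-128\right) \left(-113\right) + \left(m{\left(-7 \right)} + 25\right) \left(-49 - 49\right) = \left(-128\right) \left(-113\right) + \left(1 + 25\right) \left(-49 - 49\right) = 14464 + 26 \left(-98\right) = 14464 - 2548 = 11916$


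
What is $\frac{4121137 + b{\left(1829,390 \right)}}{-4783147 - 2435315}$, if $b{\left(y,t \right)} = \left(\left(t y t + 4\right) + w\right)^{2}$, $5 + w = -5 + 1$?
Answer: $- \frac{38695087032511081}{3609231} \approx -1.0721 \cdot 10^{10}$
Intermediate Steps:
$w = -9$ ($w = -5 + \left(-5 + 1\right) = -5 - 4 = -9$)
$b{\left(y,t \right)} = \left(-5 + y t^{2}\right)^{2}$ ($b{\left(y,t \right)} = \left(\left(t y t + 4\right) - 9\right)^{2} = \left(\left(y t^{2} + 4\right) - 9\right)^{2} = \left(\left(4 + y t^{2}\right) - 9\right)^{2} = \left(-5 + y t^{2}\right)^{2}$)
$\frac{4121137 + b{\left(1829,390 \right)}}{-4783147 - 2435315} = \frac{4121137 + \left(-5 + 1829 \cdot 390^{2}\right)^{2}}{-4783147 - 2435315} = \frac{4121137 + \left(-5 + 1829 \cdot 152100\right)^{2}}{-7218462} = \left(4121137 + \left(-5 + 278190900\right)^{2}\right) \left(- \frac{1}{7218462}\right) = \left(4121137 + 278190895^{2}\right) \left(- \frac{1}{7218462}\right) = \left(4121137 + 77390174060901025\right) \left(- \frac{1}{7218462}\right) = 77390174065022162 \left(- \frac{1}{7218462}\right) = - \frac{38695087032511081}{3609231}$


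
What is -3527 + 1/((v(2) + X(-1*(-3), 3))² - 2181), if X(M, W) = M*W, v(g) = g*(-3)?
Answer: -7660645/2172 ≈ -3527.0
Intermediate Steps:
v(g) = -3*g
-3527 + 1/((v(2) + X(-1*(-3), 3))² - 2181) = -3527 + 1/((-3*2 - 1*(-3)*3)² - 2181) = -3527 + 1/((-6 + 3*3)² - 2181) = -3527 + 1/((-6 + 9)² - 2181) = -3527 + 1/(3² - 2181) = -3527 + 1/(9 - 2181) = -3527 + 1/(-2172) = -3527 - 1/2172 = -7660645/2172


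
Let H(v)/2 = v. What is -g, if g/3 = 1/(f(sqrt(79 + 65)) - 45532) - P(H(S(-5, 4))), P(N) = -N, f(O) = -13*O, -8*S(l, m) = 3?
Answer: 102801/45688 ≈ 2.2501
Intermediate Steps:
S(l, m) = -3/8 (S(l, m) = -1/8*3 = -3/8)
H(v) = 2*v
g = -102801/45688 (g = 3*(1/(-13*sqrt(79 + 65) - 45532) - (-1)*2*(-3/8)) = 3*(1/(-13*sqrt(144) - 45532) - (-1)*(-3)/4) = 3*(1/(-13*12 - 45532) - 1*3/4) = 3*(1/(-156 - 45532) - 3/4) = 3*(1/(-45688) - 3/4) = 3*(-1/45688 - 3/4) = 3*(-34267/45688) = -102801/45688 ≈ -2.2501)
-g = -1*(-102801/45688) = 102801/45688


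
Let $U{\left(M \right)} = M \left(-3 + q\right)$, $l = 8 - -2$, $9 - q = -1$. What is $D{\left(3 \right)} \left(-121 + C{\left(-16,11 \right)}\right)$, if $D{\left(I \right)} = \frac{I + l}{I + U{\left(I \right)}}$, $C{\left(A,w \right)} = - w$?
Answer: $- \frac{143}{2} \approx -71.5$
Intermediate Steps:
$q = 10$ ($q = 9 - -1 = 9 + 1 = 10$)
$l = 10$ ($l = 8 + 2 = 10$)
$U{\left(M \right)} = 7 M$ ($U{\left(M \right)} = M \left(-3 + 10\right) = M 7 = 7 M$)
$D{\left(I \right)} = \frac{10 + I}{8 I}$ ($D{\left(I \right)} = \frac{I + 10}{I + 7 I} = \frac{10 + I}{8 I}$)
$D{\left(3 \right)} \left(-121 + C{\left(-16,11 \right)}\right) = \frac{10 + 3}{8 \cdot 3} \left(-121 - 11\right) = \frac{1}{8} \cdot \frac{1}{3} \cdot 13 \left(-121 - 11\right) = \frac{13}{24} \left(-132\right) = - \frac{143}{2}$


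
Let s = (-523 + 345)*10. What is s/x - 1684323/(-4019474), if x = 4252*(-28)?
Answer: 25960427851/59817812068 ≈ 0.43399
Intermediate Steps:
s = -1780 (s = -178*10 = -1780)
x = -119056
s/x - 1684323/(-4019474) = -1780/(-119056) - 1684323/(-4019474) = -1780*(-1/119056) - 1684323*(-1/4019474) = 445/29764 + 1684323/4019474 = 25960427851/59817812068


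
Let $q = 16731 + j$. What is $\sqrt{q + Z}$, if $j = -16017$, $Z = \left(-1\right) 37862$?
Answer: $2 i \sqrt{9287} \approx 192.74 i$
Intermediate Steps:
$Z = -37862$
$q = 714$ ($q = 16731 - 16017 = 714$)
$\sqrt{q + Z} = \sqrt{714 - 37862} = \sqrt{-37148} = 2 i \sqrt{9287}$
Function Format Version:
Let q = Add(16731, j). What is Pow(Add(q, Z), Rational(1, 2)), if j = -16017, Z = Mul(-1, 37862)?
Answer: Mul(2, I, Pow(9287, Rational(1, 2))) ≈ Mul(192.74, I)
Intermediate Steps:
Z = -37862
q = 714 (q = Add(16731, -16017) = 714)
Pow(Add(q, Z), Rational(1, 2)) = Pow(Add(714, -37862), Rational(1, 2)) = Pow(-37148, Rational(1, 2)) = Mul(2, I, Pow(9287, Rational(1, 2)))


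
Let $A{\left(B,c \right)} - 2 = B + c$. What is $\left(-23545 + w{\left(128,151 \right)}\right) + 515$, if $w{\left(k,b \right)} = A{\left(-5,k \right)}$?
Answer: $-22905$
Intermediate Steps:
$A{\left(B,c \right)} = 2 + B + c$ ($A{\left(B,c \right)} = 2 + \left(B + c\right) = 2 + B + c$)
$w{\left(k,b \right)} = -3 + k$ ($w{\left(k,b \right)} = 2 - 5 + k = -3 + k$)
$\left(-23545 + w{\left(128,151 \right)}\right) + 515 = \left(-23545 + \left(-3 + 128\right)\right) + 515 = \left(-23545 + 125\right) + 515 = -23420 + 515 = -22905$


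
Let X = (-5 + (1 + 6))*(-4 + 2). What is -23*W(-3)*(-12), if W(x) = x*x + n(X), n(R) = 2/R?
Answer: 2346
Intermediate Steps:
X = -4 (X = (-5 + 7)*(-2) = 2*(-2) = -4)
W(x) = -1/2 + x**2 (W(x) = x*x + 2/(-4) = x**2 + 2*(-1/4) = x**2 - 1/2 = -1/2 + x**2)
-23*W(-3)*(-12) = -23*(-1/2 + (-3)**2)*(-12) = -23*(-1/2 + 9)*(-12) = -23*17/2*(-12) = -391/2*(-12) = 2346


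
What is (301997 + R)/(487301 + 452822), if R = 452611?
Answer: 754608/940123 ≈ 0.80267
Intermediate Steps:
(301997 + R)/(487301 + 452822) = (301997 + 452611)/(487301 + 452822) = 754608/940123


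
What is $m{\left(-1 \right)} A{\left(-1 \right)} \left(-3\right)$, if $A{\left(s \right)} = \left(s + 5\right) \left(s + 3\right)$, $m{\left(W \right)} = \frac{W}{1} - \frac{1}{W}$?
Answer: $0$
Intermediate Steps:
$m{\left(W \right)} = W - \frac{1}{W}$ ($m{\left(W \right)} = W 1 - \frac{1}{W} = W - \frac{1}{W}$)
$A{\left(s \right)} = \left(3 + s\right) \left(5 + s\right)$ ($A{\left(s \right)} = \left(5 + s\right) \left(3 + s\right) = \left(3 + s\right) \left(5 + s\right)$)
$m{\left(-1 \right)} A{\left(-1 \right)} \left(-3\right) = \left(-1 - \frac{1}{-1}\right) \left(15 + \left(-1\right)^{2} + 8 \left(-1\right)\right) \left(-3\right) = \left(-1 - -1\right) \left(15 + 1 - 8\right) \left(-3\right) = \left(-1 + 1\right) 8 \left(-3\right) = 0 \cdot 8 \left(-3\right) = 0 \left(-3\right) = 0$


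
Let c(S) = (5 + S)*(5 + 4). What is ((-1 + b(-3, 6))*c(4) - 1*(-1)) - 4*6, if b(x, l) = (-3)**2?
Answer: 625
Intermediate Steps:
b(x, l) = 9
c(S) = 45 + 9*S (c(S) = (5 + S)*9 = 45 + 9*S)
((-1 + b(-3, 6))*c(4) - 1*(-1)) - 4*6 = ((-1 + 9)*(45 + 9*4) - 1*(-1)) - 4*6 = (8*(45 + 36) + 1) - 24 = (8*81 + 1) - 24 = (648 + 1) - 24 = 649 - 24 = 625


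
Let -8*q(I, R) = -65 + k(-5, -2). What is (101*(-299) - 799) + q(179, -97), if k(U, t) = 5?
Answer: -61981/2 ≈ -30991.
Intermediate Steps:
q(I, R) = 15/2 (q(I, R) = -(-65 + 5)/8 = -1/8*(-60) = 15/2)
(101*(-299) - 799) + q(179, -97) = (101*(-299) - 799) + 15/2 = (-30199 - 799) + 15/2 = -30998 + 15/2 = -61981/2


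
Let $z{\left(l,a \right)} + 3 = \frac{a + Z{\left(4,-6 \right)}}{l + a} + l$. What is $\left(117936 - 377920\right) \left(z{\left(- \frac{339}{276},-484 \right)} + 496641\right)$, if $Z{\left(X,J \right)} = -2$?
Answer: $- \frac{132570874188738172}{1026743} \approx -1.2912 \cdot 10^{11}$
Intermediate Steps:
$z{\left(l,a \right)} = -3 + l + \frac{-2 + a}{a + l}$ ($z{\left(l,a \right)} = -3 + \left(\frac{a - 2}{l + a} + l\right) = -3 + \left(\frac{-2 + a}{a + l} + l\right) = -3 + \left(l + \frac{-2 + a}{a + l}\right) = -3 + l + \frac{-2 + a}{a + l}$)
$\left(117936 - 377920\right) \left(z{\left(- \frac{339}{276},-484 \right)} + 496641\right) = \left(117936 - 377920\right) \left(\frac{-2 + \left(- \frac{339}{276}\right)^{2} - 3 \left(- \frac{339}{276}\right) - -968 - 484 \left(- \frac{339}{276}\right)}{-484 - \frac{339}{276}} + 496641\right) = - 259984 \left(\frac{-2 + \left(\left(-339\right) \frac{1}{276}\right)^{2} - 3 \left(\left(-339\right) \frac{1}{276}\right) + 968 - 484 \left(\left(-339\right) \frac{1}{276}\right)}{-484 - \frac{113}{92}} + 496641\right) = - 259984 \left(\frac{-2 + \left(- \frac{113}{92}\right)^{2} - - \frac{339}{92} + 968 - - \frac{13673}{23}}{-484 - \frac{113}{92}} + 496641\right) = - 259984 \left(\frac{-2 + \frac{12769}{8464} + \frac{339}{92} + 968 + \frac{13673}{23}}{- \frac{44641}{92}} + 496641\right) = - 259984 \left(\left(- \frac{92}{44641}\right) \frac{13251845}{8464} + 496641\right) = - 259984 \left(- \frac{13251845}{4106972} + 496641\right) = \left(-259984\right) \frac{2039677429207}{4106972} = - \frac{132570874188738172}{1026743}$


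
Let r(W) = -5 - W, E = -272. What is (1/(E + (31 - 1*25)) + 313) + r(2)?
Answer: 81395/266 ≈ 306.00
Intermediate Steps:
(1/(E + (31 - 1*25)) + 313) + r(2) = (1/(-272 + (31 - 1*25)) + 313) + (-5 - 1*2) = (1/(-272 + (31 - 25)) + 313) + (-5 - 2) = (1/(-272 + 6) + 313) - 7 = (1/(-266) + 313) - 7 = (-1/266 + 313) - 7 = 83257/266 - 7 = 81395/266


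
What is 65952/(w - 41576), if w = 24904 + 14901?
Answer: -65952/1771 ≈ -37.240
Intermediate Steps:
w = 39805
65952/(w - 41576) = 65952/(39805 - 41576) = 65952/(-1771) = 65952*(-1/1771) = -65952/1771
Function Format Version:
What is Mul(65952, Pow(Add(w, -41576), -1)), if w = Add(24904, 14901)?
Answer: Rational(-65952, 1771) ≈ -37.240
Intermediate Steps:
w = 39805
Mul(65952, Pow(Add(w, -41576), -1)) = Mul(65952, Pow(Add(39805, -41576), -1)) = Mul(65952, Pow(-1771, -1)) = Mul(65952, Rational(-1, 1771)) = Rational(-65952, 1771)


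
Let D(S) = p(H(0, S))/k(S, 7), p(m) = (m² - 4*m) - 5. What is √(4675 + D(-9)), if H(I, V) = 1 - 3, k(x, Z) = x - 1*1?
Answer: √467430/10 ≈ 68.369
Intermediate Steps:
k(x, Z) = -1 + x (k(x, Z) = x - 1 = -1 + x)
H(I, V) = -2
p(m) = -5 + m² - 4*m
D(S) = 7/(-1 + S) (D(S) = (-5 + (-2)² - 4*(-2))/(-1 + S) = (-5 + 4 + 8)/(-1 + S) = 7/(-1 + S))
√(4675 + D(-9)) = √(4675 + 7/(-1 - 9)) = √(4675 + 7/(-10)) = √(4675 + 7*(-⅒)) = √(4675 - 7/10) = √(46743/10) = √467430/10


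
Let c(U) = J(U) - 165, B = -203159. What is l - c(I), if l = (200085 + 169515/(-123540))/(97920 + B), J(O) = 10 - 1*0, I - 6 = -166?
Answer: 132698113861/866748404 ≈ 153.10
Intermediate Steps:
I = -160 (I = 6 - 166 = -160)
J(O) = 10 (J(O) = 10 + 0 = 10)
c(U) = -155 (c(U) = 10 - 165 = -155)
l = -1647888759/866748404 (l = (200085 + 169515/(-123540))/(97920 - 203159) = (200085 + 169515*(-1/123540))/(-105239) = (200085 - 11301/8236)*(-1/105239) = (1647888759/8236)*(-1/105239) = -1647888759/866748404 ≈ -1.9012)
l - c(I) = -1647888759/866748404 - 1*(-155) = -1647888759/866748404 + 155 = 132698113861/866748404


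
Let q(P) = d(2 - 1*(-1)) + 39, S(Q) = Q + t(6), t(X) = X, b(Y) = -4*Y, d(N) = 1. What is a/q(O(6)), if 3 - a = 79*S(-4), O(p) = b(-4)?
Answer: -31/8 ≈ -3.8750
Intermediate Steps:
O(p) = 16 (O(p) = -4*(-4) = 16)
S(Q) = 6 + Q (S(Q) = Q + 6 = 6 + Q)
q(P) = 40 (q(P) = 1 + 39 = 40)
a = -155 (a = 3 - 79*(6 - 4) = 3 - 79*2 = 3 - 1*158 = 3 - 158 = -155)
a/q(O(6)) = -155/40 = -155*1/40 = -31/8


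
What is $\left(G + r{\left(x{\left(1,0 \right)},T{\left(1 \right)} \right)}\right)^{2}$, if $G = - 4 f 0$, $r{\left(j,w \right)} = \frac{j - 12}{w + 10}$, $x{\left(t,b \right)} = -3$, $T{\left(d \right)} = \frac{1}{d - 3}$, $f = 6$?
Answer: $\frac{900}{361} \approx 2.4931$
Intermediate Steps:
$T{\left(d \right)} = \frac{1}{-3 + d}$
$r{\left(j,w \right)} = \frac{-12 + j}{10 + w}$
$G = 0$ ($G = \left(-4\right) 6 \cdot 0 = \left(-24\right) 0 = 0$)
$\left(G + r{\left(x{\left(1,0 \right)},T{\left(1 \right)} \right)}\right)^{2} = \left(0 + \frac{-12 - 3}{10 + \frac{1}{-3 + 1}}\right)^{2} = \left(0 + \frac{1}{10 + \frac{1}{-2}} \left(-15\right)\right)^{2} = \left(0 + \frac{1}{10 - \frac{1}{2}} \left(-15\right)\right)^{2} = \left(0 + \frac{1}{\frac{19}{2}} \left(-15\right)\right)^{2} = \left(0 + \frac{2}{19} \left(-15\right)\right)^{2} = \left(0 - \frac{30}{19}\right)^{2} = \left(- \frac{30}{19}\right)^{2} = \frac{900}{361}$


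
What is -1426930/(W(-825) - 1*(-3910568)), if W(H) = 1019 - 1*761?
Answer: -713465/1955413 ≈ -0.36487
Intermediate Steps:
W(H) = 258 (W(H) = 1019 - 761 = 258)
-1426930/(W(-825) - 1*(-3910568)) = -1426930/(258 - 1*(-3910568)) = -1426930/(258 + 3910568) = -1426930/3910826 = -1426930*1/3910826 = -713465/1955413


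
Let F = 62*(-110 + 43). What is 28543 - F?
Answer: 32697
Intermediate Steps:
F = -4154 (F = 62*(-67) = -4154)
28543 - F = 28543 - 1*(-4154) = 28543 + 4154 = 32697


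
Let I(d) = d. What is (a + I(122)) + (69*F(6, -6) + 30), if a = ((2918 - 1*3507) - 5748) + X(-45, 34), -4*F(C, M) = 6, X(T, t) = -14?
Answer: -12605/2 ≈ -6302.5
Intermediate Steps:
F(C, M) = -3/2 (F(C, M) = -¼*6 = -3/2)
a = -6351 (a = ((2918 - 1*3507) - 5748) - 14 = ((2918 - 3507) - 5748) - 14 = (-589 - 5748) - 14 = -6337 - 14 = -6351)
(a + I(122)) + (69*F(6, -6) + 30) = (-6351 + 122) + (69*(-3/2) + 30) = -6229 + (-207/2 + 30) = -6229 - 147/2 = -12605/2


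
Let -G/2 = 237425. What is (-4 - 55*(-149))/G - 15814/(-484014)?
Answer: 1772359613/114917023950 ≈ 0.015423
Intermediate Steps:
G = -474850 (G = -2*237425 = -474850)
(-4 - 55*(-149))/G - 15814/(-484014) = (-4 - 55*(-149))/(-474850) - 15814/(-484014) = (-4 + 8195)*(-1/474850) - 15814*(-1/484014) = 8191*(-1/474850) + 7907/242007 = -8191/474850 + 7907/242007 = 1772359613/114917023950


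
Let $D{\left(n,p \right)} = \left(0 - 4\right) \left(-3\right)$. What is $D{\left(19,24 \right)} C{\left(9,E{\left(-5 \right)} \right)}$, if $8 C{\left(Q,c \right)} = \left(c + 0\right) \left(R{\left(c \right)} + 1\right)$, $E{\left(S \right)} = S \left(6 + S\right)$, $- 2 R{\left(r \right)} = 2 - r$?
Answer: $\frac{75}{4} \approx 18.75$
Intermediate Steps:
$R{\left(r \right)} = -1 + \frac{r}{2}$ ($R{\left(r \right)} = - \frac{2 - r}{2} = -1 + \frac{r}{2}$)
$D{\left(n,p \right)} = 12$ ($D{\left(n,p \right)} = \left(-4\right) \left(-3\right) = 12$)
$C{\left(Q,c \right)} = \frac{c^{2}}{16}$ ($C{\left(Q,c \right)} = \frac{\left(c + 0\right) \left(\left(-1 + \frac{c}{2}\right) + 1\right)}{8} = \frac{c \frac{c}{2}}{8} = \frac{\frac{1}{2} c^{2}}{8} = \frac{c^{2}}{16}$)
$D{\left(19,24 \right)} C{\left(9,E{\left(-5 \right)} \right)} = 12 \frac{\left(- 5 \left(6 - 5\right)\right)^{2}}{16} = 12 \frac{\left(\left(-5\right) 1\right)^{2}}{16} = 12 \frac{\left(-5\right)^{2}}{16} = 12 \cdot \frac{1}{16} \cdot 25 = 12 \cdot \frac{25}{16} = \frac{75}{4}$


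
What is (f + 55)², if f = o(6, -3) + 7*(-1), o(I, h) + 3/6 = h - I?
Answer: 5929/4 ≈ 1482.3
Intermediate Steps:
o(I, h) = -½ + h - I (o(I, h) = -½ + (h - I) = -½ + h - I)
f = -33/2 (f = (-½ - 3 - 1*6) + 7*(-1) = (-½ - 3 - 6) - 7 = -19/2 - 7 = -33/2 ≈ -16.500)
(f + 55)² = (-33/2 + 55)² = (77/2)² = 5929/4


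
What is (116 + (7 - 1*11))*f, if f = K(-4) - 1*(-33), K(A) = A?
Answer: 3248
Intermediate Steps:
f = 29 (f = -4 - 1*(-33) = -4 + 33 = 29)
(116 + (7 - 1*11))*f = (116 + (7 - 1*11))*29 = (116 + (7 - 11))*29 = (116 - 4)*29 = 112*29 = 3248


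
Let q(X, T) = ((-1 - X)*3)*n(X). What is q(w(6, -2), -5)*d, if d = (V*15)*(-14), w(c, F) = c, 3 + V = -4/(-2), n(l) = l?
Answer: -26460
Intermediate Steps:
V = -1 (V = -3 - 4/(-2) = -3 - 4*(-½) = -3 + 2 = -1)
q(X, T) = X*(-3 - 3*X) (q(X, T) = ((-1 - X)*3)*X = (-3 - 3*X)*X = X*(-3 - 3*X))
d = 210 (d = -1*15*(-14) = -15*(-14) = 210)
q(w(6, -2), -5)*d = -3*6*(1 + 6)*210 = -3*6*7*210 = -126*210 = -26460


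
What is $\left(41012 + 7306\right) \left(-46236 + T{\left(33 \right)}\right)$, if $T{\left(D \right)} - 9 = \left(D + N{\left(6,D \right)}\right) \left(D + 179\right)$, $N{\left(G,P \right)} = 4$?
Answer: $-1854589794$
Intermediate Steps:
$T{\left(D \right)} = 9 + \left(4 + D\right) \left(179 + D\right)$ ($T{\left(D \right)} = 9 + \left(D + 4\right) \left(D + 179\right) = 9 + \left(4 + D\right) \left(179 + D\right)$)
$\left(41012 + 7306\right) \left(-46236 + T{\left(33 \right)}\right) = \left(41012 + 7306\right) \left(-46236 + \left(725 + 33^{2} + 183 \cdot 33\right)\right) = 48318 \left(-46236 + \left(725 + 1089 + 6039\right)\right) = 48318 \left(-46236 + 7853\right) = 48318 \left(-38383\right) = -1854589794$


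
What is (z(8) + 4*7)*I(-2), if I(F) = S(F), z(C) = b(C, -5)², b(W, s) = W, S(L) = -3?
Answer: -276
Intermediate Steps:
z(C) = C²
I(F) = -3
(z(8) + 4*7)*I(-2) = (8² + 4*7)*(-3) = (64 + 28)*(-3) = 92*(-3) = -276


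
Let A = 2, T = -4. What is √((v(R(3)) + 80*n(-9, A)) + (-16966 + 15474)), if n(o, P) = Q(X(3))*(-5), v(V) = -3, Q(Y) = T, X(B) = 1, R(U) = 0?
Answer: √105 ≈ 10.247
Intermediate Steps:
Q(Y) = -4
n(o, P) = 20 (n(o, P) = -4*(-5) = 20)
√((v(R(3)) + 80*n(-9, A)) + (-16966 + 15474)) = √((-3 + 80*20) + (-16966 + 15474)) = √((-3 + 1600) - 1492) = √(1597 - 1492) = √105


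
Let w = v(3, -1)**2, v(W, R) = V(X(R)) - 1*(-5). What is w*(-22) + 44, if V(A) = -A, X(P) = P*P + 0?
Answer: -308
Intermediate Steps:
X(P) = P**2 (X(P) = P**2 + 0 = P**2)
v(W, R) = 5 - R**2 (v(W, R) = -R**2 - 1*(-5) = -R**2 + 5 = 5 - R**2)
w = 16 (w = (5 - 1*(-1)**2)**2 = (5 - 1*1)**2 = (5 - 1)**2 = 4**2 = 16)
w*(-22) + 44 = 16*(-22) + 44 = -352 + 44 = -308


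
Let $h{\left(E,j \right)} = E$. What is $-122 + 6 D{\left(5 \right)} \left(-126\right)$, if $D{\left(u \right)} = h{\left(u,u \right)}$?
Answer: $-3902$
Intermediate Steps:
$D{\left(u \right)} = u$
$-122 + 6 D{\left(5 \right)} \left(-126\right) = -122 + 6 \cdot 5 \left(-126\right) = -122 + 30 \left(-126\right) = -122 - 3780 = -3902$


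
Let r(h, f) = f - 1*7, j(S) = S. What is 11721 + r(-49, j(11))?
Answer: 11725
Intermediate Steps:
r(h, f) = -7 + f (r(h, f) = f - 7 = -7 + f)
11721 + r(-49, j(11)) = 11721 + (-7 + 11) = 11721 + 4 = 11725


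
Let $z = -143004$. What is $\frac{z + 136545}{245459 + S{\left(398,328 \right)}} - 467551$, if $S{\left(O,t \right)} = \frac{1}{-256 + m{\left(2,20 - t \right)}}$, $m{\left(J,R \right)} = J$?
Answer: $- \frac{9716736601307}{20782195} \approx -4.6755 \cdot 10^{5}$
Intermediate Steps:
$S{\left(O,t \right)} = - \frac{1}{254}$ ($S{\left(O,t \right)} = \frac{1}{-256 + 2} = \frac{1}{-254} = - \frac{1}{254}$)
$\frac{z + 136545}{245459 + S{\left(398,328 \right)}} - 467551 = \frac{-143004 + 136545}{245459 - \frac{1}{254}} - 467551 = - \frac{6459}{\frac{62346585}{254}} - 467551 = \left(-6459\right) \frac{254}{62346585} - 467551 = - \frac{546862}{20782195} - 467551 = - \frac{9716736601307}{20782195}$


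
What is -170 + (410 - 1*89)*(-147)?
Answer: -47357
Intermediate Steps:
-170 + (410 - 1*89)*(-147) = -170 + (410 - 89)*(-147) = -170 + 321*(-147) = -170 - 47187 = -47357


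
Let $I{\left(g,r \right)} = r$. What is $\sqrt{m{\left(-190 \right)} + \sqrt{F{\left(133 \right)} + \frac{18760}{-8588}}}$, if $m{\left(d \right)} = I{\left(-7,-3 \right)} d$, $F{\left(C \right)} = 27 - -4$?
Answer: $\frac{\sqrt{2627477130 + 2147 \sqrt{132828449}}}{2147} \approx 23.987$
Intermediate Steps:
$F{\left(C \right)} = 31$ ($F{\left(C \right)} = 27 + 4 = 31$)
$m{\left(d \right)} = - 3 d$
$\sqrt{m{\left(-190 \right)} + \sqrt{F{\left(133 \right)} + \frac{18760}{-8588}}} = \sqrt{\left(-3\right) \left(-190\right) + \sqrt{31 + \frac{18760}{-8588}}} = \sqrt{570 + \sqrt{31 + 18760 \left(- \frac{1}{8588}\right)}} = \sqrt{570 + \sqrt{31 - \frac{4690}{2147}}} = \sqrt{570 + \sqrt{\frac{61867}{2147}}} = \sqrt{570 + \frac{\sqrt{132828449}}{2147}}$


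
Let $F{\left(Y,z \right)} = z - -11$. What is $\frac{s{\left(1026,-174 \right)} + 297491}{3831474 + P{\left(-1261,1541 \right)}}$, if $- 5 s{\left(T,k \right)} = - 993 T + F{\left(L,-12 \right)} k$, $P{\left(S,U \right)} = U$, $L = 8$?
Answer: $\frac{2506099}{19165075} \approx 0.13076$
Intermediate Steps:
$F{\left(Y,z \right)} = 11 + z$ ($F{\left(Y,z \right)} = z + 11 = 11 + z$)
$s{\left(T,k \right)} = \frac{k}{5} + \frac{993 T}{5}$ ($s{\left(T,k \right)} = - \frac{- 993 T + \left(11 - 12\right) k}{5} = - \frac{- 993 T - k}{5} = - \frac{- k - 993 T}{5} = \frac{k}{5} + \frac{993 T}{5}$)
$\frac{s{\left(1026,-174 \right)} + 297491}{3831474 + P{\left(-1261,1541 \right)}} = \frac{\left(\frac{1}{5} \left(-174\right) + \frac{993}{5} \cdot 1026\right) + 297491}{3831474 + 1541} = \frac{\left(- \frac{174}{5} + \frac{1018818}{5}\right) + 297491}{3833015} = \left(\frac{1018644}{5} + 297491\right) \frac{1}{3833015} = \frac{2506099}{5} \cdot \frac{1}{3833015} = \frac{2506099}{19165075}$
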